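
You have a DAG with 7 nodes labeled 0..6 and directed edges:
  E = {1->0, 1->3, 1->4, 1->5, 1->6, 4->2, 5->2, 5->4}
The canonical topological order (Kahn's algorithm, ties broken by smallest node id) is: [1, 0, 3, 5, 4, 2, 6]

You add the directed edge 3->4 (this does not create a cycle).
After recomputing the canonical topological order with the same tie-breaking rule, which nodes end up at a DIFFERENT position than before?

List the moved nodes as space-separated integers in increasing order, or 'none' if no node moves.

Answer: none

Derivation:
Old toposort: [1, 0, 3, 5, 4, 2, 6]
Added edge 3->4
Recompute Kahn (smallest-id tiebreak):
  initial in-degrees: [1, 0, 2, 1, 3, 1, 1]
  ready (indeg=0): [1]
  pop 1: indeg[0]->0; indeg[3]->0; indeg[4]->2; indeg[5]->0; indeg[6]->0 | ready=[0, 3, 5, 6] | order so far=[1]
  pop 0: no out-edges | ready=[3, 5, 6] | order so far=[1, 0]
  pop 3: indeg[4]->1 | ready=[5, 6] | order so far=[1, 0, 3]
  pop 5: indeg[2]->1; indeg[4]->0 | ready=[4, 6] | order so far=[1, 0, 3, 5]
  pop 4: indeg[2]->0 | ready=[2, 6] | order so far=[1, 0, 3, 5, 4]
  pop 2: no out-edges | ready=[6] | order so far=[1, 0, 3, 5, 4, 2]
  pop 6: no out-edges | ready=[] | order so far=[1, 0, 3, 5, 4, 2, 6]
New canonical toposort: [1, 0, 3, 5, 4, 2, 6]
Compare positions:
  Node 0: index 1 -> 1 (same)
  Node 1: index 0 -> 0 (same)
  Node 2: index 5 -> 5 (same)
  Node 3: index 2 -> 2 (same)
  Node 4: index 4 -> 4 (same)
  Node 5: index 3 -> 3 (same)
  Node 6: index 6 -> 6 (same)
Nodes that changed position: none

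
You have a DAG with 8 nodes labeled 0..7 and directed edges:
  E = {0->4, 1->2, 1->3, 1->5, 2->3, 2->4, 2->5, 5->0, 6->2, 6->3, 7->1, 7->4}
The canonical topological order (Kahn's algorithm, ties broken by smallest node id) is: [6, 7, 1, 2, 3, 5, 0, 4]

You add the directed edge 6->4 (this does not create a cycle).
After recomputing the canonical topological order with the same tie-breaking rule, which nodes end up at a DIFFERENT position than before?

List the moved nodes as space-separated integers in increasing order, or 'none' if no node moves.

Old toposort: [6, 7, 1, 2, 3, 5, 0, 4]
Added edge 6->4
Recompute Kahn (smallest-id tiebreak):
  initial in-degrees: [1, 1, 2, 3, 4, 2, 0, 0]
  ready (indeg=0): [6, 7]
  pop 6: indeg[2]->1; indeg[3]->2; indeg[4]->3 | ready=[7] | order so far=[6]
  pop 7: indeg[1]->0; indeg[4]->2 | ready=[1] | order so far=[6, 7]
  pop 1: indeg[2]->0; indeg[3]->1; indeg[5]->1 | ready=[2] | order so far=[6, 7, 1]
  pop 2: indeg[3]->0; indeg[4]->1; indeg[5]->0 | ready=[3, 5] | order so far=[6, 7, 1, 2]
  pop 3: no out-edges | ready=[5] | order so far=[6, 7, 1, 2, 3]
  pop 5: indeg[0]->0 | ready=[0] | order so far=[6, 7, 1, 2, 3, 5]
  pop 0: indeg[4]->0 | ready=[4] | order so far=[6, 7, 1, 2, 3, 5, 0]
  pop 4: no out-edges | ready=[] | order so far=[6, 7, 1, 2, 3, 5, 0, 4]
New canonical toposort: [6, 7, 1, 2, 3, 5, 0, 4]
Compare positions:
  Node 0: index 6 -> 6 (same)
  Node 1: index 2 -> 2 (same)
  Node 2: index 3 -> 3 (same)
  Node 3: index 4 -> 4 (same)
  Node 4: index 7 -> 7 (same)
  Node 5: index 5 -> 5 (same)
  Node 6: index 0 -> 0 (same)
  Node 7: index 1 -> 1 (same)
Nodes that changed position: none

Answer: none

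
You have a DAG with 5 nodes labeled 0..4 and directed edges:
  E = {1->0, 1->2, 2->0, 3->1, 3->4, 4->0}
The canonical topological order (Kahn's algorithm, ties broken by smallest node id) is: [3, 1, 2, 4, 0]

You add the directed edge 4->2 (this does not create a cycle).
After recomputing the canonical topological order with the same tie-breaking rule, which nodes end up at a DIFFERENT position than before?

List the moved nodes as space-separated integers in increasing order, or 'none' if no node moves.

Old toposort: [3, 1, 2, 4, 0]
Added edge 4->2
Recompute Kahn (smallest-id tiebreak):
  initial in-degrees: [3, 1, 2, 0, 1]
  ready (indeg=0): [3]
  pop 3: indeg[1]->0; indeg[4]->0 | ready=[1, 4] | order so far=[3]
  pop 1: indeg[0]->2; indeg[2]->1 | ready=[4] | order so far=[3, 1]
  pop 4: indeg[0]->1; indeg[2]->0 | ready=[2] | order so far=[3, 1, 4]
  pop 2: indeg[0]->0 | ready=[0] | order so far=[3, 1, 4, 2]
  pop 0: no out-edges | ready=[] | order so far=[3, 1, 4, 2, 0]
New canonical toposort: [3, 1, 4, 2, 0]
Compare positions:
  Node 0: index 4 -> 4 (same)
  Node 1: index 1 -> 1 (same)
  Node 2: index 2 -> 3 (moved)
  Node 3: index 0 -> 0 (same)
  Node 4: index 3 -> 2 (moved)
Nodes that changed position: 2 4

Answer: 2 4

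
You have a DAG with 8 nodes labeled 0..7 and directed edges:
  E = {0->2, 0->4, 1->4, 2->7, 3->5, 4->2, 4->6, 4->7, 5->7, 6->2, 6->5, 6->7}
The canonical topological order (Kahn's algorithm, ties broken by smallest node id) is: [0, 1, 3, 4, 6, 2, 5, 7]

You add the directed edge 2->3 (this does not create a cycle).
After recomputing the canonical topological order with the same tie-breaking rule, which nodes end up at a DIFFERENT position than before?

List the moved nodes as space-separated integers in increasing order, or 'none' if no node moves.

Old toposort: [0, 1, 3, 4, 6, 2, 5, 7]
Added edge 2->3
Recompute Kahn (smallest-id tiebreak):
  initial in-degrees: [0, 0, 3, 1, 2, 2, 1, 4]
  ready (indeg=0): [0, 1]
  pop 0: indeg[2]->2; indeg[4]->1 | ready=[1] | order so far=[0]
  pop 1: indeg[4]->0 | ready=[4] | order so far=[0, 1]
  pop 4: indeg[2]->1; indeg[6]->0; indeg[7]->3 | ready=[6] | order so far=[0, 1, 4]
  pop 6: indeg[2]->0; indeg[5]->1; indeg[7]->2 | ready=[2] | order so far=[0, 1, 4, 6]
  pop 2: indeg[3]->0; indeg[7]->1 | ready=[3] | order so far=[0, 1, 4, 6, 2]
  pop 3: indeg[5]->0 | ready=[5] | order so far=[0, 1, 4, 6, 2, 3]
  pop 5: indeg[7]->0 | ready=[7] | order so far=[0, 1, 4, 6, 2, 3, 5]
  pop 7: no out-edges | ready=[] | order so far=[0, 1, 4, 6, 2, 3, 5, 7]
New canonical toposort: [0, 1, 4, 6, 2, 3, 5, 7]
Compare positions:
  Node 0: index 0 -> 0 (same)
  Node 1: index 1 -> 1 (same)
  Node 2: index 5 -> 4 (moved)
  Node 3: index 2 -> 5 (moved)
  Node 4: index 3 -> 2 (moved)
  Node 5: index 6 -> 6 (same)
  Node 6: index 4 -> 3 (moved)
  Node 7: index 7 -> 7 (same)
Nodes that changed position: 2 3 4 6

Answer: 2 3 4 6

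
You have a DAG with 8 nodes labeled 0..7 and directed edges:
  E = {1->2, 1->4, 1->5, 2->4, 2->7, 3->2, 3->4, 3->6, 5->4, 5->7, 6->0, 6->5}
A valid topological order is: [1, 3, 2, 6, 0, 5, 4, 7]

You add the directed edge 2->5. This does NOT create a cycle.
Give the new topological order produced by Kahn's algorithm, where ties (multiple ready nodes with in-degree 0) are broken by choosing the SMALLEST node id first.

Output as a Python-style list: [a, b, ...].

Answer: [1, 3, 2, 6, 0, 5, 4, 7]

Derivation:
Old toposort: [1, 3, 2, 6, 0, 5, 4, 7]
Added edge: 2->5
Position of 2 (2) < position of 5 (5). Old order still valid.
Run Kahn's algorithm (break ties by smallest node id):
  initial in-degrees: [1, 0, 2, 0, 4, 3, 1, 2]
  ready (indeg=0): [1, 3]
  pop 1: indeg[2]->1; indeg[4]->3; indeg[5]->2 | ready=[3] | order so far=[1]
  pop 3: indeg[2]->0; indeg[4]->2; indeg[6]->0 | ready=[2, 6] | order so far=[1, 3]
  pop 2: indeg[4]->1; indeg[5]->1; indeg[7]->1 | ready=[6] | order so far=[1, 3, 2]
  pop 6: indeg[0]->0; indeg[5]->0 | ready=[0, 5] | order so far=[1, 3, 2, 6]
  pop 0: no out-edges | ready=[5] | order so far=[1, 3, 2, 6, 0]
  pop 5: indeg[4]->0; indeg[7]->0 | ready=[4, 7] | order so far=[1, 3, 2, 6, 0, 5]
  pop 4: no out-edges | ready=[7] | order so far=[1, 3, 2, 6, 0, 5, 4]
  pop 7: no out-edges | ready=[] | order so far=[1, 3, 2, 6, 0, 5, 4, 7]
  Result: [1, 3, 2, 6, 0, 5, 4, 7]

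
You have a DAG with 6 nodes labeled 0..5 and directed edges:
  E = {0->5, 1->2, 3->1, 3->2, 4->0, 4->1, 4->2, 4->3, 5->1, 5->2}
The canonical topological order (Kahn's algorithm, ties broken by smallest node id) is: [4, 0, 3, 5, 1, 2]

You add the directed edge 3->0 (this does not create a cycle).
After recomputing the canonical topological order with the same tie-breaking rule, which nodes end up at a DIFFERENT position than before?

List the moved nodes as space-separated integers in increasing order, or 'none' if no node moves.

Answer: 0 3

Derivation:
Old toposort: [4, 0, 3, 5, 1, 2]
Added edge 3->0
Recompute Kahn (smallest-id tiebreak):
  initial in-degrees: [2, 3, 4, 1, 0, 1]
  ready (indeg=0): [4]
  pop 4: indeg[0]->1; indeg[1]->2; indeg[2]->3; indeg[3]->0 | ready=[3] | order so far=[4]
  pop 3: indeg[0]->0; indeg[1]->1; indeg[2]->2 | ready=[0] | order so far=[4, 3]
  pop 0: indeg[5]->0 | ready=[5] | order so far=[4, 3, 0]
  pop 5: indeg[1]->0; indeg[2]->1 | ready=[1] | order so far=[4, 3, 0, 5]
  pop 1: indeg[2]->0 | ready=[2] | order so far=[4, 3, 0, 5, 1]
  pop 2: no out-edges | ready=[] | order so far=[4, 3, 0, 5, 1, 2]
New canonical toposort: [4, 3, 0, 5, 1, 2]
Compare positions:
  Node 0: index 1 -> 2 (moved)
  Node 1: index 4 -> 4 (same)
  Node 2: index 5 -> 5 (same)
  Node 3: index 2 -> 1 (moved)
  Node 4: index 0 -> 0 (same)
  Node 5: index 3 -> 3 (same)
Nodes that changed position: 0 3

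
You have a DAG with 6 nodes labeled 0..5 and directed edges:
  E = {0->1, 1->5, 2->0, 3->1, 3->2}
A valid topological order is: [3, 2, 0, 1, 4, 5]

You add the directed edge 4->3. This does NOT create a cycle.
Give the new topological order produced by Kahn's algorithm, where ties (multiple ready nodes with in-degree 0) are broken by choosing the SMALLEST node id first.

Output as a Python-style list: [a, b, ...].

Answer: [4, 3, 2, 0, 1, 5]

Derivation:
Old toposort: [3, 2, 0, 1, 4, 5]
Added edge: 4->3
Position of 4 (4) > position of 3 (0). Must reorder: 4 must now come before 3.
Run Kahn's algorithm (break ties by smallest node id):
  initial in-degrees: [1, 2, 1, 1, 0, 1]
  ready (indeg=0): [4]
  pop 4: indeg[3]->0 | ready=[3] | order so far=[4]
  pop 3: indeg[1]->1; indeg[2]->0 | ready=[2] | order so far=[4, 3]
  pop 2: indeg[0]->0 | ready=[0] | order so far=[4, 3, 2]
  pop 0: indeg[1]->0 | ready=[1] | order so far=[4, 3, 2, 0]
  pop 1: indeg[5]->0 | ready=[5] | order so far=[4, 3, 2, 0, 1]
  pop 5: no out-edges | ready=[] | order so far=[4, 3, 2, 0, 1, 5]
  Result: [4, 3, 2, 0, 1, 5]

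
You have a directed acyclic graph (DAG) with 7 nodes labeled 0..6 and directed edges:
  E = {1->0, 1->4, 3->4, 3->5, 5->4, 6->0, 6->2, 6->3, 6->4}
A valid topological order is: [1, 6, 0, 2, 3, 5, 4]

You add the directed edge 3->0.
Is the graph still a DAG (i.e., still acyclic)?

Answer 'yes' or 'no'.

Answer: yes

Derivation:
Given toposort: [1, 6, 0, 2, 3, 5, 4]
Position of 3: index 4; position of 0: index 2
New edge 3->0: backward (u after v in old order)
Backward edge: old toposort is now invalid. Check if this creates a cycle.
Does 0 already reach 3? Reachable from 0: [0]. NO -> still a DAG (reorder needed).
Still a DAG? yes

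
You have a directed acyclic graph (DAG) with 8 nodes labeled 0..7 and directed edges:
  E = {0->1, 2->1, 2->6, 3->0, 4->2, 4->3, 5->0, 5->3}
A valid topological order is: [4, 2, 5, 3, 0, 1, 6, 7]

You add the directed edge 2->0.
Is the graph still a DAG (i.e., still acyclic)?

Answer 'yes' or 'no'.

Given toposort: [4, 2, 5, 3, 0, 1, 6, 7]
Position of 2: index 1; position of 0: index 4
New edge 2->0: forward
Forward edge: respects the existing order. Still a DAG, same toposort still valid.
Still a DAG? yes

Answer: yes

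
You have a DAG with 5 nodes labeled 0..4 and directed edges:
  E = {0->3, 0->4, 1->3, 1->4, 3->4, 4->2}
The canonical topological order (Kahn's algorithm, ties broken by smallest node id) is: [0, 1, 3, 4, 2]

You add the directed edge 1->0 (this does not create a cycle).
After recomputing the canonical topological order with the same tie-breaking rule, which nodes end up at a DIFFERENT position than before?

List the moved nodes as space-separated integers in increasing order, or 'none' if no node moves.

Answer: 0 1

Derivation:
Old toposort: [0, 1, 3, 4, 2]
Added edge 1->0
Recompute Kahn (smallest-id tiebreak):
  initial in-degrees: [1, 0, 1, 2, 3]
  ready (indeg=0): [1]
  pop 1: indeg[0]->0; indeg[3]->1; indeg[4]->2 | ready=[0] | order so far=[1]
  pop 0: indeg[3]->0; indeg[4]->1 | ready=[3] | order so far=[1, 0]
  pop 3: indeg[4]->0 | ready=[4] | order so far=[1, 0, 3]
  pop 4: indeg[2]->0 | ready=[2] | order so far=[1, 0, 3, 4]
  pop 2: no out-edges | ready=[] | order so far=[1, 0, 3, 4, 2]
New canonical toposort: [1, 0, 3, 4, 2]
Compare positions:
  Node 0: index 0 -> 1 (moved)
  Node 1: index 1 -> 0 (moved)
  Node 2: index 4 -> 4 (same)
  Node 3: index 2 -> 2 (same)
  Node 4: index 3 -> 3 (same)
Nodes that changed position: 0 1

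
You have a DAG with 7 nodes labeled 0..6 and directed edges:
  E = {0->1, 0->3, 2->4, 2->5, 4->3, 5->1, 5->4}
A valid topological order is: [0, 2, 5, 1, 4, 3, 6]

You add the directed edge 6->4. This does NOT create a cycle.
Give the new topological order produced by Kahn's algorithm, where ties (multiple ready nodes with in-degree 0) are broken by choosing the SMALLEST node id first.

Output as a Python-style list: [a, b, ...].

Answer: [0, 2, 5, 1, 6, 4, 3]

Derivation:
Old toposort: [0, 2, 5, 1, 4, 3, 6]
Added edge: 6->4
Position of 6 (6) > position of 4 (4). Must reorder: 6 must now come before 4.
Run Kahn's algorithm (break ties by smallest node id):
  initial in-degrees: [0, 2, 0, 2, 3, 1, 0]
  ready (indeg=0): [0, 2, 6]
  pop 0: indeg[1]->1; indeg[3]->1 | ready=[2, 6] | order so far=[0]
  pop 2: indeg[4]->2; indeg[5]->0 | ready=[5, 6] | order so far=[0, 2]
  pop 5: indeg[1]->0; indeg[4]->1 | ready=[1, 6] | order so far=[0, 2, 5]
  pop 1: no out-edges | ready=[6] | order so far=[0, 2, 5, 1]
  pop 6: indeg[4]->0 | ready=[4] | order so far=[0, 2, 5, 1, 6]
  pop 4: indeg[3]->0 | ready=[3] | order so far=[0, 2, 5, 1, 6, 4]
  pop 3: no out-edges | ready=[] | order so far=[0, 2, 5, 1, 6, 4, 3]
  Result: [0, 2, 5, 1, 6, 4, 3]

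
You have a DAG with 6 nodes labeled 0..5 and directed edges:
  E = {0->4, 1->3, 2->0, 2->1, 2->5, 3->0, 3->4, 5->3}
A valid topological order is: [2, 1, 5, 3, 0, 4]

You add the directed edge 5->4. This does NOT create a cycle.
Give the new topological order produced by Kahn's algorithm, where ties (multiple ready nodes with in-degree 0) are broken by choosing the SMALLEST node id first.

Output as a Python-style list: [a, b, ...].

Answer: [2, 1, 5, 3, 0, 4]

Derivation:
Old toposort: [2, 1, 5, 3, 0, 4]
Added edge: 5->4
Position of 5 (2) < position of 4 (5). Old order still valid.
Run Kahn's algorithm (break ties by smallest node id):
  initial in-degrees: [2, 1, 0, 2, 3, 1]
  ready (indeg=0): [2]
  pop 2: indeg[0]->1; indeg[1]->0; indeg[5]->0 | ready=[1, 5] | order so far=[2]
  pop 1: indeg[3]->1 | ready=[5] | order so far=[2, 1]
  pop 5: indeg[3]->0; indeg[4]->2 | ready=[3] | order so far=[2, 1, 5]
  pop 3: indeg[0]->0; indeg[4]->1 | ready=[0] | order so far=[2, 1, 5, 3]
  pop 0: indeg[4]->0 | ready=[4] | order so far=[2, 1, 5, 3, 0]
  pop 4: no out-edges | ready=[] | order so far=[2, 1, 5, 3, 0, 4]
  Result: [2, 1, 5, 3, 0, 4]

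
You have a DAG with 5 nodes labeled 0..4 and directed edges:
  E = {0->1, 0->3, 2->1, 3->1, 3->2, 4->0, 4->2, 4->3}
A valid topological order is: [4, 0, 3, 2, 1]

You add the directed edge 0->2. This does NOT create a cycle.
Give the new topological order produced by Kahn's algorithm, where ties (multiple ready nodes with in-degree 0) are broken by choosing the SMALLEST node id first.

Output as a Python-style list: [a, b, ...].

Answer: [4, 0, 3, 2, 1]

Derivation:
Old toposort: [4, 0, 3, 2, 1]
Added edge: 0->2
Position of 0 (1) < position of 2 (3). Old order still valid.
Run Kahn's algorithm (break ties by smallest node id):
  initial in-degrees: [1, 3, 3, 2, 0]
  ready (indeg=0): [4]
  pop 4: indeg[0]->0; indeg[2]->2; indeg[3]->1 | ready=[0] | order so far=[4]
  pop 0: indeg[1]->2; indeg[2]->1; indeg[3]->0 | ready=[3] | order so far=[4, 0]
  pop 3: indeg[1]->1; indeg[2]->0 | ready=[2] | order so far=[4, 0, 3]
  pop 2: indeg[1]->0 | ready=[1] | order so far=[4, 0, 3, 2]
  pop 1: no out-edges | ready=[] | order so far=[4, 0, 3, 2, 1]
  Result: [4, 0, 3, 2, 1]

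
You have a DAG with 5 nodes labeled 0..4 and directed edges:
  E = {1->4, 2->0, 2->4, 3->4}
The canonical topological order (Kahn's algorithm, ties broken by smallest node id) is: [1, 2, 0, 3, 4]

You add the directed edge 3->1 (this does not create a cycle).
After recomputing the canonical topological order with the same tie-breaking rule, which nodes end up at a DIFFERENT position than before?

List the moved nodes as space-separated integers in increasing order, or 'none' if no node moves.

Old toposort: [1, 2, 0, 3, 4]
Added edge 3->1
Recompute Kahn (smallest-id tiebreak):
  initial in-degrees: [1, 1, 0, 0, 3]
  ready (indeg=0): [2, 3]
  pop 2: indeg[0]->0; indeg[4]->2 | ready=[0, 3] | order so far=[2]
  pop 0: no out-edges | ready=[3] | order so far=[2, 0]
  pop 3: indeg[1]->0; indeg[4]->1 | ready=[1] | order so far=[2, 0, 3]
  pop 1: indeg[4]->0 | ready=[4] | order so far=[2, 0, 3, 1]
  pop 4: no out-edges | ready=[] | order so far=[2, 0, 3, 1, 4]
New canonical toposort: [2, 0, 3, 1, 4]
Compare positions:
  Node 0: index 2 -> 1 (moved)
  Node 1: index 0 -> 3 (moved)
  Node 2: index 1 -> 0 (moved)
  Node 3: index 3 -> 2 (moved)
  Node 4: index 4 -> 4 (same)
Nodes that changed position: 0 1 2 3

Answer: 0 1 2 3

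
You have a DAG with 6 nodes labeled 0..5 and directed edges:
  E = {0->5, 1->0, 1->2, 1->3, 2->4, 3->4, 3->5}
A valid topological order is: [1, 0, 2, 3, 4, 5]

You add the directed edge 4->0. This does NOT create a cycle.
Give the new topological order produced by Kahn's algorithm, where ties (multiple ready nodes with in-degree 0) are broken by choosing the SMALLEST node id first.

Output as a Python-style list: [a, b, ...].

Old toposort: [1, 0, 2, 3, 4, 5]
Added edge: 4->0
Position of 4 (4) > position of 0 (1). Must reorder: 4 must now come before 0.
Run Kahn's algorithm (break ties by smallest node id):
  initial in-degrees: [2, 0, 1, 1, 2, 2]
  ready (indeg=0): [1]
  pop 1: indeg[0]->1; indeg[2]->0; indeg[3]->0 | ready=[2, 3] | order so far=[1]
  pop 2: indeg[4]->1 | ready=[3] | order so far=[1, 2]
  pop 3: indeg[4]->0; indeg[5]->1 | ready=[4] | order so far=[1, 2, 3]
  pop 4: indeg[0]->0 | ready=[0] | order so far=[1, 2, 3, 4]
  pop 0: indeg[5]->0 | ready=[5] | order so far=[1, 2, 3, 4, 0]
  pop 5: no out-edges | ready=[] | order so far=[1, 2, 3, 4, 0, 5]
  Result: [1, 2, 3, 4, 0, 5]

Answer: [1, 2, 3, 4, 0, 5]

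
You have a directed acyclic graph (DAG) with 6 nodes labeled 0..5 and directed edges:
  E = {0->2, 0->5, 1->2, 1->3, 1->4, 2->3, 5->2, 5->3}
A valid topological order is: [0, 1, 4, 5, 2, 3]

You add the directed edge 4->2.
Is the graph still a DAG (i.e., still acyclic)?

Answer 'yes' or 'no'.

Given toposort: [0, 1, 4, 5, 2, 3]
Position of 4: index 2; position of 2: index 4
New edge 4->2: forward
Forward edge: respects the existing order. Still a DAG, same toposort still valid.
Still a DAG? yes

Answer: yes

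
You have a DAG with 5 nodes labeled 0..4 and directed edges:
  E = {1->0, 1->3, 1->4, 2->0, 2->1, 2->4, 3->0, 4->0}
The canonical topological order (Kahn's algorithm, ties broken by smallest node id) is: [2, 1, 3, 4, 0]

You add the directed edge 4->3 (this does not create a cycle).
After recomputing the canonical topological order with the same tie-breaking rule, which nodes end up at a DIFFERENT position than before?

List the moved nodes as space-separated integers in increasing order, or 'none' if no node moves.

Old toposort: [2, 1, 3, 4, 0]
Added edge 4->3
Recompute Kahn (smallest-id tiebreak):
  initial in-degrees: [4, 1, 0, 2, 2]
  ready (indeg=0): [2]
  pop 2: indeg[0]->3; indeg[1]->0; indeg[4]->1 | ready=[1] | order so far=[2]
  pop 1: indeg[0]->2; indeg[3]->1; indeg[4]->0 | ready=[4] | order so far=[2, 1]
  pop 4: indeg[0]->1; indeg[3]->0 | ready=[3] | order so far=[2, 1, 4]
  pop 3: indeg[0]->0 | ready=[0] | order so far=[2, 1, 4, 3]
  pop 0: no out-edges | ready=[] | order so far=[2, 1, 4, 3, 0]
New canonical toposort: [2, 1, 4, 3, 0]
Compare positions:
  Node 0: index 4 -> 4 (same)
  Node 1: index 1 -> 1 (same)
  Node 2: index 0 -> 0 (same)
  Node 3: index 2 -> 3 (moved)
  Node 4: index 3 -> 2 (moved)
Nodes that changed position: 3 4

Answer: 3 4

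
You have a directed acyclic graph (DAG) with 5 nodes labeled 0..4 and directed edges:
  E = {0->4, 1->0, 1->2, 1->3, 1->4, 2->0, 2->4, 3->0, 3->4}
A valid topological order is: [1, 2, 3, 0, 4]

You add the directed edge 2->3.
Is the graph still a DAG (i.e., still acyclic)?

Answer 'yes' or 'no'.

Given toposort: [1, 2, 3, 0, 4]
Position of 2: index 1; position of 3: index 2
New edge 2->3: forward
Forward edge: respects the existing order. Still a DAG, same toposort still valid.
Still a DAG? yes

Answer: yes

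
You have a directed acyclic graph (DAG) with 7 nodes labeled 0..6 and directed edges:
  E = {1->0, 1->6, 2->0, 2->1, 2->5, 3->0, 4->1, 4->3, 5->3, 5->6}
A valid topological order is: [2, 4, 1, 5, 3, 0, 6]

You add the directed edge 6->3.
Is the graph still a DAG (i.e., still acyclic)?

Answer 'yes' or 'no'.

Answer: yes

Derivation:
Given toposort: [2, 4, 1, 5, 3, 0, 6]
Position of 6: index 6; position of 3: index 4
New edge 6->3: backward (u after v in old order)
Backward edge: old toposort is now invalid. Check if this creates a cycle.
Does 3 already reach 6? Reachable from 3: [0, 3]. NO -> still a DAG (reorder needed).
Still a DAG? yes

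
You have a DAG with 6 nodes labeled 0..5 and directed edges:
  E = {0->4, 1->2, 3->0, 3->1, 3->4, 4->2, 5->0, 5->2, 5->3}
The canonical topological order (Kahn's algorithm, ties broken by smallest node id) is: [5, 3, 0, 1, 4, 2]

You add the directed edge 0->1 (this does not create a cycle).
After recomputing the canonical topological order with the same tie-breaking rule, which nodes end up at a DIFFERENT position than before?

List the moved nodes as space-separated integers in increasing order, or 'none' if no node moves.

Old toposort: [5, 3, 0, 1, 4, 2]
Added edge 0->1
Recompute Kahn (smallest-id tiebreak):
  initial in-degrees: [2, 2, 3, 1, 2, 0]
  ready (indeg=0): [5]
  pop 5: indeg[0]->1; indeg[2]->2; indeg[3]->0 | ready=[3] | order so far=[5]
  pop 3: indeg[0]->0; indeg[1]->1; indeg[4]->1 | ready=[0] | order so far=[5, 3]
  pop 0: indeg[1]->0; indeg[4]->0 | ready=[1, 4] | order so far=[5, 3, 0]
  pop 1: indeg[2]->1 | ready=[4] | order so far=[5, 3, 0, 1]
  pop 4: indeg[2]->0 | ready=[2] | order so far=[5, 3, 0, 1, 4]
  pop 2: no out-edges | ready=[] | order so far=[5, 3, 0, 1, 4, 2]
New canonical toposort: [5, 3, 0, 1, 4, 2]
Compare positions:
  Node 0: index 2 -> 2 (same)
  Node 1: index 3 -> 3 (same)
  Node 2: index 5 -> 5 (same)
  Node 3: index 1 -> 1 (same)
  Node 4: index 4 -> 4 (same)
  Node 5: index 0 -> 0 (same)
Nodes that changed position: none

Answer: none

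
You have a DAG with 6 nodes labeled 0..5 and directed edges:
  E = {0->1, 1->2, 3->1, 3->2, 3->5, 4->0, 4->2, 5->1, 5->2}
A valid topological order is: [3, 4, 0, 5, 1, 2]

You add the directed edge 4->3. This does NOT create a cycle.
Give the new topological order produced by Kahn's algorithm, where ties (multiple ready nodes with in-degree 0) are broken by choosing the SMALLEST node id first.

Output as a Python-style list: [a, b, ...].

Old toposort: [3, 4, 0, 5, 1, 2]
Added edge: 4->3
Position of 4 (1) > position of 3 (0). Must reorder: 4 must now come before 3.
Run Kahn's algorithm (break ties by smallest node id):
  initial in-degrees: [1, 3, 4, 1, 0, 1]
  ready (indeg=0): [4]
  pop 4: indeg[0]->0; indeg[2]->3; indeg[3]->0 | ready=[0, 3] | order so far=[4]
  pop 0: indeg[1]->2 | ready=[3] | order so far=[4, 0]
  pop 3: indeg[1]->1; indeg[2]->2; indeg[5]->0 | ready=[5] | order so far=[4, 0, 3]
  pop 5: indeg[1]->0; indeg[2]->1 | ready=[1] | order so far=[4, 0, 3, 5]
  pop 1: indeg[2]->0 | ready=[2] | order so far=[4, 0, 3, 5, 1]
  pop 2: no out-edges | ready=[] | order so far=[4, 0, 3, 5, 1, 2]
  Result: [4, 0, 3, 5, 1, 2]

Answer: [4, 0, 3, 5, 1, 2]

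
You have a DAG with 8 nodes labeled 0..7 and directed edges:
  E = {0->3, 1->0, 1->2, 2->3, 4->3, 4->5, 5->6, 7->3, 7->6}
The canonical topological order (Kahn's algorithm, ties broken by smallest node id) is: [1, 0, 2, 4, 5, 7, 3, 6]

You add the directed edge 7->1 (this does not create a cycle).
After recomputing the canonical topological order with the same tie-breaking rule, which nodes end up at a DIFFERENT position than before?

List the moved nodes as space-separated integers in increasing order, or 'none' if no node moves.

Old toposort: [1, 0, 2, 4, 5, 7, 3, 6]
Added edge 7->1
Recompute Kahn (smallest-id tiebreak):
  initial in-degrees: [1, 1, 1, 4, 0, 1, 2, 0]
  ready (indeg=0): [4, 7]
  pop 4: indeg[3]->3; indeg[5]->0 | ready=[5, 7] | order so far=[4]
  pop 5: indeg[6]->1 | ready=[7] | order so far=[4, 5]
  pop 7: indeg[1]->0; indeg[3]->2; indeg[6]->0 | ready=[1, 6] | order so far=[4, 5, 7]
  pop 1: indeg[0]->0; indeg[2]->0 | ready=[0, 2, 6] | order so far=[4, 5, 7, 1]
  pop 0: indeg[3]->1 | ready=[2, 6] | order so far=[4, 5, 7, 1, 0]
  pop 2: indeg[3]->0 | ready=[3, 6] | order so far=[4, 5, 7, 1, 0, 2]
  pop 3: no out-edges | ready=[6] | order so far=[4, 5, 7, 1, 0, 2, 3]
  pop 6: no out-edges | ready=[] | order so far=[4, 5, 7, 1, 0, 2, 3, 6]
New canonical toposort: [4, 5, 7, 1, 0, 2, 3, 6]
Compare positions:
  Node 0: index 1 -> 4 (moved)
  Node 1: index 0 -> 3 (moved)
  Node 2: index 2 -> 5 (moved)
  Node 3: index 6 -> 6 (same)
  Node 4: index 3 -> 0 (moved)
  Node 5: index 4 -> 1 (moved)
  Node 6: index 7 -> 7 (same)
  Node 7: index 5 -> 2 (moved)
Nodes that changed position: 0 1 2 4 5 7

Answer: 0 1 2 4 5 7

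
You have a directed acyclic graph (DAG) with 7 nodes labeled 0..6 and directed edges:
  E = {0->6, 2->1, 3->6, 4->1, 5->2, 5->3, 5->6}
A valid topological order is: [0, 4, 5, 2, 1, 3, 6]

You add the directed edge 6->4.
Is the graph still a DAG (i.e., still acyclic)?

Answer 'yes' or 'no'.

Given toposort: [0, 4, 5, 2, 1, 3, 6]
Position of 6: index 6; position of 4: index 1
New edge 6->4: backward (u after v in old order)
Backward edge: old toposort is now invalid. Check if this creates a cycle.
Does 4 already reach 6? Reachable from 4: [1, 4]. NO -> still a DAG (reorder needed).
Still a DAG? yes

Answer: yes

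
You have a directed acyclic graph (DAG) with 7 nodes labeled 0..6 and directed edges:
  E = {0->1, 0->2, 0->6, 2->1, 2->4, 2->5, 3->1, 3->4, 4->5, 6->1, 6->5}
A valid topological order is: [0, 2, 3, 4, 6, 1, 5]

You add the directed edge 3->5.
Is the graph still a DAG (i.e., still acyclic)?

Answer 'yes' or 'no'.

Given toposort: [0, 2, 3, 4, 6, 1, 5]
Position of 3: index 2; position of 5: index 6
New edge 3->5: forward
Forward edge: respects the existing order. Still a DAG, same toposort still valid.
Still a DAG? yes

Answer: yes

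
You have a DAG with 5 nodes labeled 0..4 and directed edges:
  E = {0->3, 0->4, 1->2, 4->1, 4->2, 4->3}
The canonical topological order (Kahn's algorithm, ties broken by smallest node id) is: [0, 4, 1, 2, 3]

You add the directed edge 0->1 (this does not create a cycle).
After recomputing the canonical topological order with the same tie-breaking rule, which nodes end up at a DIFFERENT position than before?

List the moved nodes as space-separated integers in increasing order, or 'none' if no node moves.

Answer: none

Derivation:
Old toposort: [0, 4, 1, 2, 3]
Added edge 0->1
Recompute Kahn (smallest-id tiebreak):
  initial in-degrees: [0, 2, 2, 2, 1]
  ready (indeg=0): [0]
  pop 0: indeg[1]->1; indeg[3]->1; indeg[4]->0 | ready=[4] | order so far=[0]
  pop 4: indeg[1]->0; indeg[2]->1; indeg[3]->0 | ready=[1, 3] | order so far=[0, 4]
  pop 1: indeg[2]->0 | ready=[2, 3] | order so far=[0, 4, 1]
  pop 2: no out-edges | ready=[3] | order so far=[0, 4, 1, 2]
  pop 3: no out-edges | ready=[] | order so far=[0, 4, 1, 2, 3]
New canonical toposort: [0, 4, 1, 2, 3]
Compare positions:
  Node 0: index 0 -> 0 (same)
  Node 1: index 2 -> 2 (same)
  Node 2: index 3 -> 3 (same)
  Node 3: index 4 -> 4 (same)
  Node 4: index 1 -> 1 (same)
Nodes that changed position: none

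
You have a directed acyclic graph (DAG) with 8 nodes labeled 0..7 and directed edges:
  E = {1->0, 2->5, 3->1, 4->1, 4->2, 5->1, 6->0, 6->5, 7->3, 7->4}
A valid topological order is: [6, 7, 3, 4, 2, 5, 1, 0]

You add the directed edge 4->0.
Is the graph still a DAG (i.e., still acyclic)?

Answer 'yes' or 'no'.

Answer: yes

Derivation:
Given toposort: [6, 7, 3, 4, 2, 5, 1, 0]
Position of 4: index 3; position of 0: index 7
New edge 4->0: forward
Forward edge: respects the existing order. Still a DAG, same toposort still valid.
Still a DAG? yes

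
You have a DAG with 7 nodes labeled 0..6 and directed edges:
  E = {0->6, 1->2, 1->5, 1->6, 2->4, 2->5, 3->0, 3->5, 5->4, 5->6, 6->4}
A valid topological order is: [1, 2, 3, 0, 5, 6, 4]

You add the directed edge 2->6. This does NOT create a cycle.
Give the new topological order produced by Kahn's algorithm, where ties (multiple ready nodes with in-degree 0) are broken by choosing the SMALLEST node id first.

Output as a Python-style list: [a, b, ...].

Old toposort: [1, 2, 3, 0, 5, 6, 4]
Added edge: 2->6
Position of 2 (1) < position of 6 (5). Old order still valid.
Run Kahn's algorithm (break ties by smallest node id):
  initial in-degrees: [1, 0, 1, 0, 3, 3, 4]
  ready (indeg=0): [1, 3]
  pop 1: indeg[2]->0; indeg[5]->2; indeg[6]->3 | ready=[2, 3] | order so far=[1]
  pop 2: indeg[4]->2; indeg[5]->1; indeg[6]->2 | ready=[3] | order so far=[1, 2]
  pop 3: indeg[0]->0; indeg[5]->0 | ready=[0, 5] | order so far=[1, 2, 3]
  pop 0: indeg[6]->1 | ready=[5] | order so far=[1, 2, 3, 0]
  pop 5: indeg[4]->1; indeg[6]->0 | ready=[6] | order so far=[1, 2, 3, 0, 5]
  pop 6: indeg[4]->0 | ready=[4] | order so far=[1, 2, 3, 0, 5, 6]
  pop 4: no out-edges | ready=[] | order so far=[1, 2, 3, 0, 5, 6, 4]
  Result: [1, 2, 3, 0, 5, 6, 4]

Answer: [1, 2, 3, 0, 5, 6, 4]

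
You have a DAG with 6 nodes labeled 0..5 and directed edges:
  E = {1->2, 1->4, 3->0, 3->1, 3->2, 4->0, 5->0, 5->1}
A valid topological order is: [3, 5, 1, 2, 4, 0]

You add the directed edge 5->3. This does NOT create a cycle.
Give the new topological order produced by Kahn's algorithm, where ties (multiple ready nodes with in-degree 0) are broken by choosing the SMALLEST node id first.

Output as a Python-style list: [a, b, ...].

Answer: [5, 3, 1, 2, 4, 0]

Derivation:
Old toposort: [3, 5, 1, 2, 4, 0]
Added edge: 5->3
Position of 5 (1) > position of 3 (0). Must reorder: 5 must now come before 3.
Run Kahn's algorithm (break ties by smallest node id):
  initial in-degrees: [3, 2, 2, 1, 1, 0]
  ready (indeg=0): [5]
  pop 5: indeg[0]->2; indeg[1]->1; indeg[3]->0 | ready=[3] | order so far=[5]
  pop 3: indeg[0]->1; indeg[1]->0; indeg[2]->1 | ready=[1] | order so far=[5, 3]
  pop 1: indeg[2]->0; indeg[4]->0 | ready=[2, 4] | order so far=[5, 3, 1]
  pop 2: no out-edges | ready=[4] | order so far=[5, 3, 1, 2]
  pop 4: indeg[0]->0 | ready=[0] | order so far=[5, 3, 1, 2, 4]
  pop 0: no out-edges | ready=[] | order so far=[5, 3, 1, 2, 4, 0]
  Result: [5, 3, 1, 2, 4, 0]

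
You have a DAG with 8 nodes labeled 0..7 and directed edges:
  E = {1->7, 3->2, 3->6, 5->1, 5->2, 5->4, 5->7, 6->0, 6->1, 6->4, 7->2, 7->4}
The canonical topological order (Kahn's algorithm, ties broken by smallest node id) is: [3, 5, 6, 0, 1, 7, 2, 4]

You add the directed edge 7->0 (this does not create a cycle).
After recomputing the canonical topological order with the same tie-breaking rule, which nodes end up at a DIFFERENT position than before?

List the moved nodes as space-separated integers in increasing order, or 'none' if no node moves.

Answer: 0 1 7

Derivation:
Old toposort: [3, 5, 6, 0, 1, 7, 2, 4]
Added edge 7->0
Recompute Kahn (smallest-id tiebreak):
  initial in-degrees: [2, 2, 3, 0, 3, 0, 1, 2]
  ready (indeg=0): [3, 5]
  pop 3: indeg[2]->2; indeg[6]->0 | ready=[5, 6] | order so far=[3]
  pop 5: indeg[1]->1; indeg[2]->1; indeg[4]->2; indeg[7]->1 | ready=[6] | order so far=[3, 5]
  pop 6: indeg[0]->1; indeg[1]->0; indeg[4]->1 | ready=[1] | order so far=[3, 5, 6]
  pop 1: indeg[7]->0 | ready=[7] | order so far=[3, 5, 6, 1]
  pop 7: indeg[0]->0; indeg[2]->0; indeg[4]->0 | ready=[0, 2, 4] | order so far=[3, 5, 6, 1, 7]
  pop 0: no out-edges | ready=[2, 4] | order so far=[3, 5, 6, 1, 7, 0]
  pop 2: no out-edges | ready=[4] | order so far=[3, 5, 6, 1, 7, 0, 2]
  pop 4: no out-edges | ready=[] | order so far=[3, 5, 6, 1, 7, 0, 2, 4]
New canonical toposort: [3, 5, 6, 1, 7, 0, 2, 4]
Compare positions:
  Node 0: index 3 -> 5 (moved)
  Node 1: index 4 -> 3 (moved)
  Node 2: index 6 -> 6 (same)
  Node 3: index 0 -> 0 (same)
  Node 4: index 7 -> 7 (same)
  Node 5: index 1 -> 1 (same)
  Node 6: index 2 -> 2 (same)
  Node 7: index 5 -> 4 (moved)
Nodes that changed position: 0 1 7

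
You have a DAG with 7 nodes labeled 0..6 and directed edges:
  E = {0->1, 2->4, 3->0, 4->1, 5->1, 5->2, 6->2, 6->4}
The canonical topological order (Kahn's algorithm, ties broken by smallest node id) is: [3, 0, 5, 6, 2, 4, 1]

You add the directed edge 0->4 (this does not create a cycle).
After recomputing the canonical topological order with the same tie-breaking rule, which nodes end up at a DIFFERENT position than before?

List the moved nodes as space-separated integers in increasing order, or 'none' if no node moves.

Answer: none

Derivation:
Old toposort: [3, 0, 5, 6, 2, 4, 1]
Added edge 0->4
Recompute Kahn (smallest-id tiebreak):
  initial in-degrees: [1, 3, 2, 0, 3, 0, 0]
  ready (indeg=0): [3, 5, 6]
  pop 3: indeg[0]->0 | ready=[0, 5, 6] | order so far=[3]
  pop 0: indeg[1]->2; indeg[4]->2 | ready=[5, 6] | order so far=[3, 0]
  pop 5: indeg[1]->1; indeg[2]->1 | ready=[6] | order so far=[3, 0, 5]
  pop 6: indeg[2]->0; indeg[4]->1 | ready=[2] | order so far=[3, 0, 5, 6]
  pop 2: indeg[4]->0 | ready=[4] | order so far=[3, 0, 5, 6, 2]
  pop 4: indeg[1]->0 | ready=[1] | order so far=[3, 0, 5, 6, 2, 4]
  pop 1: no out-edges | ready=[] | order so far=[3, 0, 5, 6, 2, 4, 1]
New canonical toposort: [3, 0, 5, 6, 2, 4, 1]
Compare positions:
  Node 0: index 1 -> 1 (same)
  Node 1: index 6 -> 6 (same)
  Node 2: index 4 -> 4 (same)
  Node 3: index 0 -> 0 (same)
  Node 4: index 5 -> 5 (same)
  Node 5: index 2 -> 2 (same)
  Node 6: index 3 -> 3 (same)
Nodes that changed position: none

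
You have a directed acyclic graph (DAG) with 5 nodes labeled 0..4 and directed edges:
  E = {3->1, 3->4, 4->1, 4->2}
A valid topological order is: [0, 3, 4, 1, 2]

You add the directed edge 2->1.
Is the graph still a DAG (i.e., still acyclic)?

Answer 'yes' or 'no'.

Answer: yes

Derivation:
Given toposort: [0, 3, 4, 1, 2]
Position of 2: index 4; position of 1: index 3
New edge 2->1: backward (u after v in old order)
Backward edge: old toposort is now invalid. Check if this creates a cycle.
Does 1 already reach 2? Reachable from 1: [1]. NO -> still a DAG (reorder needed).
Still a DAG? yes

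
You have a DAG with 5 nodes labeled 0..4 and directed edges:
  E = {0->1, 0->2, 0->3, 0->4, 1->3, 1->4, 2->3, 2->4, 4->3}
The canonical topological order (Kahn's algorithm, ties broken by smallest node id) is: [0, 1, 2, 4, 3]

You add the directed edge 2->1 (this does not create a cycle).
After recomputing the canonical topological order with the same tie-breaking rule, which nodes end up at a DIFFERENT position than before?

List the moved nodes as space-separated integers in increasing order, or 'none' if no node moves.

Old toposort: [0, 1, 2, 4, 3]
Added edge 2->1
Recompute Kahn (smallest-id tiebreak):
  initial in-degrees: [0, 2, 1, 4, 3]
  ready (indeg=0): [0]
  pop 0: indeg[1]->1; indeg[2]->0; indeg[3]->3; indeg[4]->2 | ready=[2] | order so far=[0]
  pop 2: indeg[1]->0; indeg[3]->2; indeg[4]->1 | ready=[1] | order so far=[0, 2]
  pop 1: indeg[3]->1; indeg[4]->0 | ready=[4] | order so far=[0, 2, 1]
  pop 4: indeg[3]->0 | ready=[3] | order so far=[0, 2, 1, 4]
  pop 3: no out-edges | ready=[] | order so far=[0, 2, 1, 4, 3]
New canonical toposort: [0, 2, 1, 4, 3]
Compare positions:
  Node 0: index 0 -> 0 (same)
  Node 1: index 1 -> 2 (moved)
  Node 2: index 2 -> 1 (moved)
  Node 3: index 4 -> 4 (same)
  Node 4: index 3 -> 3 (same)
Nodes that changed position: 1 2

Answer: 1 2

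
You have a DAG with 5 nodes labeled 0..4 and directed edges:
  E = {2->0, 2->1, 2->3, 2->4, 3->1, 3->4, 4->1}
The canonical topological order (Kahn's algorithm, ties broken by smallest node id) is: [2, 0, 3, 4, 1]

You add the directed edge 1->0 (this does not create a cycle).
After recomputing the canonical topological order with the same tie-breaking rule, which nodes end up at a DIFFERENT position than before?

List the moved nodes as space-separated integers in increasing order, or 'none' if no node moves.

Answer: 0 1 3 4

Derivation:
Old toposort: [2, 0, 3, 4, 1]
Added edge 1->0
Recompute Kahn (smallest-id tiebreak):
  initial in-degrees: [2, 3, 0, 1, 2]
  ready (indeg=0): [2]
  pop 2: indeg[0]->1; indeg[1]->2; indeg[3]->0; indeg[4]->1 | ready=[3] | order so far=[2]
  pop 3: indeg[1]->1; indeg[4]->0 | ready=[4] | order so far=[2, 3]
  pop 4: indeg[1]->0 | ready=[1] | order so far=[2, 3, 4]
  pop 1: indeg[0]->0 | ready=[0] | order so far=[2, 3, 4, 1]
  pop 0: no out-edges | ready=[] | order so far=[2, 3, 4, 1, 0]
New canonical toposort: [2, 3, 4, 1, 0]
Compare positions:
  Node 0: index 1 -> 4 (moved)
  Node 1: index 4 -> 3 (moved)
  Node 2: index 0 -> 0 (same)
  Node 3: index 2 -> 1 (moved)
  Node 4: index 3 -> 2 (moved)
Nodes that changed position: 0 1 3 4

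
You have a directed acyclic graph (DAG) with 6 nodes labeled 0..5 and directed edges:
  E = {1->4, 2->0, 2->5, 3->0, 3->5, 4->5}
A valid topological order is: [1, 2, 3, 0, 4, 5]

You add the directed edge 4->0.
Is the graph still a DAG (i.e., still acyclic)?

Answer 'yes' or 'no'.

Given toposort: [1, 2, 3, 0, 4, 5]
Position of 4: index 4; position of 0: index 3
New edge 4->0: backward (u after v in old order)
Backward edge: old toposort is now invalid. Check if this creates a cycle.
Does 0 already reach 4? Reachable from 0: [0]. NO -> still a DAG (reorder needed).
Still a DAG? yes

Answer: yes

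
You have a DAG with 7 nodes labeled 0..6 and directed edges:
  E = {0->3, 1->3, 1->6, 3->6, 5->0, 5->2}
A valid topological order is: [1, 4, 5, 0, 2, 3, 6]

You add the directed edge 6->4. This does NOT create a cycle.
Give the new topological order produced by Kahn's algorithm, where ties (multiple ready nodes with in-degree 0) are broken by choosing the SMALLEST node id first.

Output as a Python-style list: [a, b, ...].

Old toposort: [1, 4, 5, 0, 2, 3, 6]
Added edge: 6->4
Position of 6 (6) > position of 4 (1). Must reorder: 6 must now come before 4.
Run Kahn's algorithm (break ties by smallest node id):
  initial in-degrees: [1, 0, 1, 2, 1, 0, 2]
  ready (indeg=0): [1, 5]
  pop 1: indeg[3]->1; indeg[6]->1 | ready=[5] | order so far=[1]
  pop 5: indeg[0]->0; indeg[2]->0 | ready=[0, 2] | order so far=[1, 5]
  pop 0: indeg[3]->0 | ready=[2, 3] | order so far=[1, 5, 0]
  pop 2: no out-edges | ready=[3] | order so far=[1, 5, 0, 2]
  pop 3: indeg[6]->0 | ready=[6] | order so far=[1, 5, 0, 2, 3]
  pop 6: indeg[4]->0 | ready=[4] | order so far=[1, 5, 0, 2, 3, 6]
  pop 4: no out-edges | ready=[] | order so far=[1, 5, 0, 2, 3, 6, 4]
  Result: [1, 5, 0, 2, 3, 6, 4]

Answer: [1, 5, 0, 2, 3, 6, 4]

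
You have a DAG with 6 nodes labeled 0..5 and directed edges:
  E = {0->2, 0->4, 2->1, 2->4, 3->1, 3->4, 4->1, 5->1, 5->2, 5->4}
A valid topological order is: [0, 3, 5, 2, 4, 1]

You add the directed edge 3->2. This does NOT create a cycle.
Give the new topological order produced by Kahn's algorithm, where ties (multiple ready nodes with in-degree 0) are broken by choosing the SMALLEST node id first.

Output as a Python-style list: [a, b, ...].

Old toposort: [0, 3, 5, 2, 4, 1]
Added edge: 3->2
Position of 3 (1) < position of 2 (3). Old order still valid.
Run Kahn's algorithm (break ties by smallest node id):
  initial in-degrees: [0, 4, 3, 0, 4, 0]
  ready (indeg=0): [0, 3, 5]
  pop 0: indeg[2]->2; indeg[4]->3 | ready=[3, 5] | order so far=[0]
  pop 3: indeg[1]->3; indeg[2]->1; indeg[4]->2 | ready=[5] | order so far=[0, 3]
  pop 5: indeg[1]->2; indeg[2]->0; indeg[4]->1 | ready=[2] | order so far=[0, 3, 5]
  pop 2: indeg[1]->1; indeg[4]->0 | ready=[4] | order so far=[0, 3, 5, 2]
  pop 4: indeg[1]->0 | ready=[1] | order so far=[0, 3, 5, 2, 4]
  pop 1: no out-edges | ready=[] | order so far=[0, 3, 5, 2, 4, 1]
  Result: [0, 3, 5, 2, 4, 1]

Answer: [0, 3, 5, 2, 4, 1]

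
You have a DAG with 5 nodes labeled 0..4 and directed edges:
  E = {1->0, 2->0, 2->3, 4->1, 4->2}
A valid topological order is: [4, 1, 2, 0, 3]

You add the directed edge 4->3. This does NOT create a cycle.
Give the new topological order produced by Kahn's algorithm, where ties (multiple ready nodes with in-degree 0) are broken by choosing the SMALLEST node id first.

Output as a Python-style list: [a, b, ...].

Old toposort: [4, 1, 2, 0, 3]
Added edge: 4->3
Position of 4 (0) < position of 3 (4). Old order still valid.
Run Kahn's algorithm (break ties by smallest node id):
  initial in-degrees: [2, 1, 1, 2, 0]
  ready (indeg=0): [4]
  pop 4: indeg[1]->0; indeg[2]->0; indeg[3]->1 | ready=[1, 2] | order so far=[4]
  pop 1: indeg[0]->1 | ready=[2] | order so far=[4, 1]
  pop 2: indeg[0]->0; indeg[3]->0 | ready=[0, 3] | order so far=[4, 1, 2]
  pop 0: no out-edges | ready=[3] | order so far=[4, 1, 2, 0]
  pop 3: no out-edges | ready=[] | order so far=[4, 1, 2, 0, 3]
  Result: [4, 1, 2, 0, 3]

Answer: [4, 1, 2, 0, 3]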